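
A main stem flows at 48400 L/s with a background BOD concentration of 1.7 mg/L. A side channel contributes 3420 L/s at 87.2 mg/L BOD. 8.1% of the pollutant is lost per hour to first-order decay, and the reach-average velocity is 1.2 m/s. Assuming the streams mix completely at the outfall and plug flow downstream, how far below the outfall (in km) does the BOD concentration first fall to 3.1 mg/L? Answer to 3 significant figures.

Mixed concentration C = ΣQC/ΣQ = (48400·1.700 + 3420·87.20) / 51820 = 380500/51820 = 7.343 mg/L.
8.1%/h lost → k = −ln(1 − 0.081) = 0.08447 h⁻¹.
Set 7.343·exp(−k·t) = 3.1 → t = ln(7.343/3.1)/k = 36750 s = 10.21 h.
Distance = v·t = 1.2·36750 = 44100 m = 44.10 km.

44.1 km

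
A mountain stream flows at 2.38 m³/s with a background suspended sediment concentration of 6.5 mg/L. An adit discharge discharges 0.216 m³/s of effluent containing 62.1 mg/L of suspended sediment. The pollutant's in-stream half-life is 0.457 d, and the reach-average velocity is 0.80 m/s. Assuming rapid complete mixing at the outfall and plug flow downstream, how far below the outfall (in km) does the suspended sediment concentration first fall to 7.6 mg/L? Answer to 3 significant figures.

Conservation of mass: C = (2.380·6.500 + 0.2160·62.10) / 2.596 = 28.88/2.596 = 11.13 mg/L.
Half-life 0.457 d → k = ln 2 / 0.457 = 1.517 d⁻¹.
Set 11.13·exp(−k·t) = 7.6 → t = ln(11.13/7.6)/k = 21710 s = 6.031 h.
Distance = v·t = 0.80·21710 = 17370 m = 17.37 km.

17.4 km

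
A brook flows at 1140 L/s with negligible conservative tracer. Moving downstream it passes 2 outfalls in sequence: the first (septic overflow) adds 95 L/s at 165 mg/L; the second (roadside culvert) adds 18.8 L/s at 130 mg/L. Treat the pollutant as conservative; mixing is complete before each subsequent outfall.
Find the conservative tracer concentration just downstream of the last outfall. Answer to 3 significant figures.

After outfall 1: Q = 1140 + 95.00 = 1235 L/s; C = (1140·0 + 95.00·165.0)/1235 = 12.69 mg/L.
After outfall 2: Q = 1235 + 18.80 = 1254 L/s; C = (1235·12.69 + 18.80·130.0)/1254 = 14.45 mg/L.

14.5 mg/L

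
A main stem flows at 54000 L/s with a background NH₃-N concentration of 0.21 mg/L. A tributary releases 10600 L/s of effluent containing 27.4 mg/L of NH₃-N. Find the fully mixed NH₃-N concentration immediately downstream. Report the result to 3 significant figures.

Mass balance: C = (54000·0.2100 + 10600·27.40) / 64600 = 301800/64600 = 4.672 mg/L.

4.67 mg/L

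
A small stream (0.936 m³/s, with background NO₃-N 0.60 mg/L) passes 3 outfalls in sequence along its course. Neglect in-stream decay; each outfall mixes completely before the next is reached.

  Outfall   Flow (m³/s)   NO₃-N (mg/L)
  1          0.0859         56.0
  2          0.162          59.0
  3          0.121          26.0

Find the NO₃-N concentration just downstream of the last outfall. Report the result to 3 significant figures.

13.9 mg/L

After outfall 1: Q = 0.9360 + 0.08590 = 1.022 m³/s; C = (0.9360·0.6000 + 0.08590·56.00)/1.022 = 5.257 mg/L.
After outfall 2: Q = 1.022 + 0.1620 = 1.184 m³/s; C = (1.022·5.257 + 0.1620·59.00)/1.184 = 12.61 mg/L.
After outfall 3: Q = 1.184 + 0.1210 = 1.305 m³/s; C = (1.184·12.61 + 0.1210·26.00)/1.305 = 13.85 mg/L.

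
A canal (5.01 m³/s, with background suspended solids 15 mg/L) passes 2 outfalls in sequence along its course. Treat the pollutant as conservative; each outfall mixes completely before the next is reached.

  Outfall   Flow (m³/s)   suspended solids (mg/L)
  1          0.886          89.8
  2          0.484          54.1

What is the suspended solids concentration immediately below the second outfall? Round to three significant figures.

Below outfall 1: Q → 5.896 m³/s, C = (5.010·15.00 + 0.8860·89.80)/5.896 = 26.24 mg/L.
Below outfall 2: Q → 6.380 m³/s, C = (5.896·26.24 + 0.4840·54.10)/6.380 = 28.35 mg/L.

28.4 mg/L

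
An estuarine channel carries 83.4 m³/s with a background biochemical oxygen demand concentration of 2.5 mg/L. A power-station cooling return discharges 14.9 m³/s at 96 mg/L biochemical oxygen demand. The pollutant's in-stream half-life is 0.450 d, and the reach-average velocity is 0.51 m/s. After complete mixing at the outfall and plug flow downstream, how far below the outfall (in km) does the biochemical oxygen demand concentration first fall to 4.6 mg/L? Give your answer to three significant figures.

Mixed concentration C = ΣQC/ΣQ = (83.40·2.500 + 14.90·96.00) / 98.30 = 1639/98.30 = 16.67 mg/L.
Half-life 0.450 d → k = ln 2 / 0.450 = 1.540 d⁻¹.
Set 16.67·exp(−k·t) = 4.6 → t = ln(16.67/4.6)/k = 72230 s = 20.06 h.
Distance = v·t = 0.51·72230 = 36840 m = 36.84 km.

36.8 km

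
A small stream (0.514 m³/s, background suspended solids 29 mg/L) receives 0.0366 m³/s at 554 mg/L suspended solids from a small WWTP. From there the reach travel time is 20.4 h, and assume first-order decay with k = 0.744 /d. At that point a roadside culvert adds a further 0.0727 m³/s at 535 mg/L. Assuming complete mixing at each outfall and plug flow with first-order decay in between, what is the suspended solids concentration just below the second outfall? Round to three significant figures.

92.4 mg/L

After mixing, C = (0.5140·29.00 + 0.03660·554.0) / 0.5506 = 35.18/0.5506 = 63.90 mg/L; combined flow 0.5506 m³/s.
First-order decay: C = 63.90·exp(−k·t) = 63.90·0.5313 = 33.95 mg/L.
Second outfall: C = (0.5506·33.95 + 0.07270·535.0)/0.6233 = 92.39 mg/L.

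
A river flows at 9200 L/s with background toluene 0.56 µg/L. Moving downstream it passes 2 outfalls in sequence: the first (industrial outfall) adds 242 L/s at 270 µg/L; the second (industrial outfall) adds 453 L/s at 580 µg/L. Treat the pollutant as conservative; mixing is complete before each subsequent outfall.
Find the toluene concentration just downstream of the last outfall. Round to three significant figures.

After outfall 1: Q = 9200 + 242.0 = 9442 L/s; C = (9200·0.5600 + 242.0·270.0)/9442 = 7.466 µg/L.
After outfall 2: Q = 9442 + 453.0 = 9895 L/s; C = (9442·7.466 + 453.0·580.0)/9895 = 33.68 µg/L.

33.7 µg/L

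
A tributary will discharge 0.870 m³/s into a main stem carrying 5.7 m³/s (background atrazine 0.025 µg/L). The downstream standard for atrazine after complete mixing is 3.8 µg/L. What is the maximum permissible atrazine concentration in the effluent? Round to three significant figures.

28.5 µg/L

At the limit, (Qr·Cr + Qe·Cₑ)/(Qr + Qe) = 3.8:
Cₑ = (6.570·3.8 − 5.700·0.02500) / 0.8700 = 28.53 µg/L.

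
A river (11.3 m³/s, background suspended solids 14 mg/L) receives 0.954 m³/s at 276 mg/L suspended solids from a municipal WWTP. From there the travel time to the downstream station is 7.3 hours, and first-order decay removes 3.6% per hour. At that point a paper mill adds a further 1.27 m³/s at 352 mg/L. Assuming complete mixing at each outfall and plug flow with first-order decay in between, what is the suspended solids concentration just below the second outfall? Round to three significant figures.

56.9 mg/L

Mass balance: C = (11.30·14.00 + 0.9540·276.0) / 12.25 = 421.5/12.25 = 34.40 mg/L; combined flow 12.25 m³/s.
3.6%/h lost → k = −ln(1 − 0.036) = 0.03666 h⁻¹.
Decay over the reach: 34.40·exp(−kt) = 34.40·0.7652 = 26.32 mg/L.
Second outfall: C = (12.25·26.32 + 1.270·352.0)/13.52 = 56.90 mg/L.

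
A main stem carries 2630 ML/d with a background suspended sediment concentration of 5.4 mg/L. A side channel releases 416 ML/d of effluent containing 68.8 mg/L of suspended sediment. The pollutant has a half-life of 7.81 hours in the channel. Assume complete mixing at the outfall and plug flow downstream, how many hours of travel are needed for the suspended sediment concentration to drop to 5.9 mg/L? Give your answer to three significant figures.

9.78 h

Mixed concentration C = ΣQC/ΣQ = (2630·5.400 + 416.0·68.80) / 3046 = 42820/3046 = 14.06 mg/L.
Half-life 7.81 h → k = ln 2 / 7.81 = 0.08875 h⁻¹ = 2.130 d⁻¹.
14.06·exp(−k·t) = 5.9 → t = ln(14.06/5.9)/k = 35220 s = 9.783 h.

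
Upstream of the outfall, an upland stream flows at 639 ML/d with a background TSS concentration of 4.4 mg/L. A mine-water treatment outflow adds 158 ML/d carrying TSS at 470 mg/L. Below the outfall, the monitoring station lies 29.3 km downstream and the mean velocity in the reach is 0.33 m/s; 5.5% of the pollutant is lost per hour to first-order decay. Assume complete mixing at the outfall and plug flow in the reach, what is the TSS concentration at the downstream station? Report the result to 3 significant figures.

Mixed concentration C = ΣQC/ΣQ = (639.0·4.400 + 158.0·470.0) / 797.0 = 77070/797.0 = 96.70 mg/L.
Travel time t = 29.3·1000 / 0.33 = 88790 s = 24.66 h.
5.5%/h lost → k = −ln(1 − 0.055) = 0.05657 h⁻¹.
Applying C = C₀e^(−kt): 96.70 × 0.2478 = 23.96 mg/L.

24.0 mg/L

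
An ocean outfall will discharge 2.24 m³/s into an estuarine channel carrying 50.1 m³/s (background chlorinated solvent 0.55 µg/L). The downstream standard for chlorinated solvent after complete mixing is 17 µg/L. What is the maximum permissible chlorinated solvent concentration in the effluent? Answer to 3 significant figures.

385 µg/L

At the limit, (Qr·Cr + Qe·Cₑ)/(Qr + Qe) = 17:
Cₑ = (52.34·17 − 50.10·0.5500) / 2.240 = 384.9 µg/L.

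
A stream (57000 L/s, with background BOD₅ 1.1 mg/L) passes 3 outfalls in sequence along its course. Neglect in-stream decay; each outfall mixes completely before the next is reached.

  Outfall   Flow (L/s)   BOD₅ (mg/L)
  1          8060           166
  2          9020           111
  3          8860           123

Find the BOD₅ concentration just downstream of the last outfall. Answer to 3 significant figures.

42.1 mg/L

Outfall 1: combined Q = 65060 L/s; C = (57000·1.100 + 8060·166.0)/65060 = 21.53 mg/L.
Outfall 2: combined Q = 74080 L/s; C = (65060·21.53 + 9020·111.0)/74080 = 32.42 mg/L.
Outfall 3: combined Q = 82940 L/s; C = (74080·32.42 + 8860·123.0)/82940 = 42.10 mg/L.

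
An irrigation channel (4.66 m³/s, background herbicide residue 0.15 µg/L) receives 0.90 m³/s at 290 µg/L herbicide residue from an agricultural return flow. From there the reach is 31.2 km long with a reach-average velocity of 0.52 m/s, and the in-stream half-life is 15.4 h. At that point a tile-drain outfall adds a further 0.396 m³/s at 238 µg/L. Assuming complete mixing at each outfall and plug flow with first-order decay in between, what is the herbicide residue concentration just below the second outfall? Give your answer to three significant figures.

36.6 µg/L

Conservation of mass: C = (4.660·0.1500 + 0.9000·290.0) / 5.560 = 261.7/5.560 = 47.07 µg/L; combined flow 5.560 m³/s.
Travel time t = 31.2·1000 / 0.52 = 60000 s = 16.67 h.
Half-life 15.4 h → k = ln 2 / 15.4 = 0.04501 h⁻¹ = 1.080 d⁻¹.
Decay over the reach: 47.07·exp(−kt) = 47.07·0.4723 = 22.23 µg/L.
At the second outfall, C = (5.560·22.23 + 0.3960·238.0) / (5.560 + 0.3960) = 36.58 µg/L.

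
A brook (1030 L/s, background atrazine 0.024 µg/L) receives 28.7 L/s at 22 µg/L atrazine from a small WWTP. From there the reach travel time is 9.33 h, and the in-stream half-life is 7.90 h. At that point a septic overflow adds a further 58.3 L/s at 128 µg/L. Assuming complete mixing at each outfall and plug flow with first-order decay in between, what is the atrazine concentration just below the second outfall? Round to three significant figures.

After mixing, C = (1030·0.02400 + 28.70·22.00) / 1059 = 656.1/1059 = 0.6197 µg/L; combined flow 1059 L/s.
Half-life 7.90 h → k = ln 2 / 7.90 = 0.08774 h⁻¹ = 2.106 d⁻¹.
After decay, C = 0.6197 × e^(−kt) = 0.6197 × 0.4410 = 0.2733 µg/L.
At the second outfall, C = (1059·0.2733 + 58.30·128.0) / (1059 + 58.30) = 6.940 µg/L.

6.94 µg/L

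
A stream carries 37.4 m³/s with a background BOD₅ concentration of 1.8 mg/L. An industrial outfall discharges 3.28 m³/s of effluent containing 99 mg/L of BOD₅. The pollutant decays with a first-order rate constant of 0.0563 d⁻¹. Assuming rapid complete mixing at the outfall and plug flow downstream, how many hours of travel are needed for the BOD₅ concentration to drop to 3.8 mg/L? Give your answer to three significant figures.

397 h

Conservation of mass: C = (37.40·1.800 + 3.280·99.00) / 40.68 = 392.0/40.68 = 9.637 mg/L.
9.637·exp(−k·t) = 3.8 → t = ln(9.637/3.8)/k = 1428000 s = 396.7 h.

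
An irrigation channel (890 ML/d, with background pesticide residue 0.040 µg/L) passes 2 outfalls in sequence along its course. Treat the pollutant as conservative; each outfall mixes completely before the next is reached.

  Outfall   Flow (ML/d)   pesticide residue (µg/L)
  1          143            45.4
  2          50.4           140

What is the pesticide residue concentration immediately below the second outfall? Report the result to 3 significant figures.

12.5 µg/L

After outfall 1: Q = 890.0 + 143.0 = 1033 ML/d; C = (890.0·0.04000 + 143.0·45.40)/1033 = 6.319 µg/L.
After outfall 2: Q = 1033 + 50.40 = 1083 ML/d; C = (1033·6.319 + 50.40·140.0)/1083 = 12.54 µg/L.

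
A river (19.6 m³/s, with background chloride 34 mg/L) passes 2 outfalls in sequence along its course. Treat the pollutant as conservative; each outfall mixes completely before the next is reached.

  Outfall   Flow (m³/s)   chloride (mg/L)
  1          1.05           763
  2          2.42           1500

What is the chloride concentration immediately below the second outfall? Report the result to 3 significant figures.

221 mg/L

Outfall 1: combined Q = 20.65 m³/s; C = (19.60·34.00 + 1.050·763.0)/20.65 = 71.07 mg/L.
Outfall 2: combined Q = 23.07 m³/s; C = (20.65·71.07 + 2.420·1500)/23.07 = 221.0 mg/L.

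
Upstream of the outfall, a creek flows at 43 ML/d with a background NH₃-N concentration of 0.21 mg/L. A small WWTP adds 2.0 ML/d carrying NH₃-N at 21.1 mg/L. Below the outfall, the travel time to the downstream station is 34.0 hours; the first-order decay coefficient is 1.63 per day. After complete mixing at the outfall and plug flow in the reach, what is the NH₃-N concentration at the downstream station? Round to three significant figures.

0.113 mg/L

Mass balance: C = (43.00·0.2100 + 2.000·21.10) / 45.00 = 51.23/45.00 = 1.138 mg/L.
Applying C = C₀e^(−kt): 1.138 × 0.09934 = 0.1131 mg/L.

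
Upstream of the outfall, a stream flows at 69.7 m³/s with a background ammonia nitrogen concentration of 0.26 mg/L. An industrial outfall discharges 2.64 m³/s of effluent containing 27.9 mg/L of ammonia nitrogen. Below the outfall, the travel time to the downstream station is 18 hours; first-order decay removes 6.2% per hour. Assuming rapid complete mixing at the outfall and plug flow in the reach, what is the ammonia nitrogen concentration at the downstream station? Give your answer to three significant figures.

0.401 mg/L

Mixed concentration C = ΣQC/ΣQ = (69.70·0.2600 + 2.640·27.90) / 72.34 = 91.78/72.34 = 1.269 mg/L.
6.2%/h lost → k = −ln(1 − 0.062) = 0.06401 h⁻¹.
Decay over the reach: 1.269·exp(−kt) = 1.269·0.3160 = 0.4009 mg/L.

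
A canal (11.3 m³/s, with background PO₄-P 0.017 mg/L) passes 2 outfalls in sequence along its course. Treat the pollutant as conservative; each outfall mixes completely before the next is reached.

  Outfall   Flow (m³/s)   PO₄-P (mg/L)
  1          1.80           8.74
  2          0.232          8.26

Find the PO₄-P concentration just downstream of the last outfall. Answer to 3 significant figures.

Below outfall 1: Q → 13.10 m³/s, C = (11.30·0.01700 + 1.800·8.740)/13.10 = 1.216 mg/L.
Below outfall 2: Q → 13.33 m³/s, C = (13.10·1.216 + 0.2320·8.260)/13.33 = 1.338 mg/L.

1.34 mg/L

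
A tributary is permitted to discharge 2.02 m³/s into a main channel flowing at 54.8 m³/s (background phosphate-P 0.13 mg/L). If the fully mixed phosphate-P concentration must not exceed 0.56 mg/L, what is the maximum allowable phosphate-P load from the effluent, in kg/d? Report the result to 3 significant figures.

2130 kg/d

Mass balance at the limit: 54.80·0.1300 + 2.020·Cₑ = 56.82·0.56 → Cₑ = 12.23 mg/L.
Load = 2.020 m³/s × 12.23 g/m³ × 86 400 s/d = 2134 kg/d.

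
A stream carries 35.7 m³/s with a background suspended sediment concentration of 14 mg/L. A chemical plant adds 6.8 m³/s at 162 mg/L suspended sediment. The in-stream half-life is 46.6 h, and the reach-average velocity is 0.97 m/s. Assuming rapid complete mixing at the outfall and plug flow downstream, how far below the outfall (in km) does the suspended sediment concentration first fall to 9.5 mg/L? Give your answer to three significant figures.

Mixed concentration C = ΣQC/ΣQ = (35.70·14.00 + 6.800·162.0) / 42.50 = 1601/42.50 = 37.68 mg/L.
Half-life 46.6 h → k = ln 2 / 46.6 = 0.01487 h⁻¹ = 0.3570 d⁻¹.
Set 37.68·exp(−k·t) = 9.5 → t = ln(37.68/9.5)/k = 333500 s = 92.63 h.
Distance = v·t = 0.97·333500 = 323500 m = 323.5 km.

323 km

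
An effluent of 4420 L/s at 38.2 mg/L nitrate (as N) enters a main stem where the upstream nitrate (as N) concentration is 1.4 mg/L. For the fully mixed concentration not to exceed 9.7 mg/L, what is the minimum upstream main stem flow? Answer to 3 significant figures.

15200 L/s

Set C_mix = 9.7: (Q·1.400 + 4420·38.20) / (Q + 4420) = 9.7
→ Q = 4420·(38.20 − 9.7)/(9.7 − 1.400) = 15180 L/s.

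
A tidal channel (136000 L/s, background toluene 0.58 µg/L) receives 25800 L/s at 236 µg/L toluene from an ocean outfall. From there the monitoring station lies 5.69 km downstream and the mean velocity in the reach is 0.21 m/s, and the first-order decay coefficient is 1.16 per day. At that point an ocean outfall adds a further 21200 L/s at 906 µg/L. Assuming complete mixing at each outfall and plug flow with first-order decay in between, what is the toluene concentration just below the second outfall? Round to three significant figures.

128 µg/L

Flow-weighted average: C = (136000·0.5800 + 25800·236.0) / 161800 = 6168000/161800 = 38.12 µg/L; combined flow 161800 L/s.
Travel time t = 5.69·1000 / 0.21 = 27100 s = 7.526 h.
Applying C = C₀e^(−kt): 38.12 × 0.6950 = 26.49 µg/L.
At the second outfall, C = (161800·26.49 + 21200·906.0) / (161800 + 21200) = 128.4 µg/L.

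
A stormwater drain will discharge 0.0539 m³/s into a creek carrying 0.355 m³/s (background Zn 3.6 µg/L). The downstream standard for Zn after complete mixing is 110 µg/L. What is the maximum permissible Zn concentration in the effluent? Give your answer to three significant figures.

811 µg/L

At the limit, (Qr·Cr + Qe·Cₑ)/(Qr + Qe) = 110:
Cₑ = (0.4089·110 − 0.3550·3.600) / 0.05390 = 810.8 µg/L.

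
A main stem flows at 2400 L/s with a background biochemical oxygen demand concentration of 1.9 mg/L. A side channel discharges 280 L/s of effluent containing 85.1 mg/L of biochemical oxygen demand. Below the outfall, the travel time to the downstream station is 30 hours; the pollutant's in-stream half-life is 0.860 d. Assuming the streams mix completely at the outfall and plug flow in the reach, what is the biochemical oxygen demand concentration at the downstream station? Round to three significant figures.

After mixing, C = (2400·1.900 + 280.0·85.10) / 2680 = 28390/2680 = 10.59 mg/L.
Half-life 0.860 d → k = ln 2 / 0.860 = 0.8060 d⁻¹.
Applying C = C₀e^(−kt): 10.59 × 0.3651 = 3.868 mg/L.

3.87 mg/L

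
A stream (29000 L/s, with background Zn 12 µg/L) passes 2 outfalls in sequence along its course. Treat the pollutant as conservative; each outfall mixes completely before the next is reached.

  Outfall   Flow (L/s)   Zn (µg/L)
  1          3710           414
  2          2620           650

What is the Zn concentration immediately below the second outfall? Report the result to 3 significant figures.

Below outfall 1: Q → 32710 L/s, C = (29000·12.00 + 3710·414.0)/32710 = 57.60 µg/L.
Below outfall 2: Q → 35330 L/s, C = (32710·57.60 + 2620·650.0)/35330 = 101.5 µg/L.

102 µg/L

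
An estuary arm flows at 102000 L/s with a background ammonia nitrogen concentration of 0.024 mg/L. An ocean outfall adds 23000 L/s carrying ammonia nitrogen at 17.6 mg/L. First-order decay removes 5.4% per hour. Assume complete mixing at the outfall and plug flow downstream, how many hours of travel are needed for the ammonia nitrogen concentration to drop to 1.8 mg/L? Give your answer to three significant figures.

10.7 h

Flow-weighted average: C = (102000·0.02400 + 23000·17.60) / 125000 = 407200/125000 = 3.258 mg/L.
5.4%/h lost → k = −ln(1 − 0.054) = 0.05551 h⁻¹.
3.258·exp(−k·t) = 1.8 → t = ln(3.258/1.8)/k = 38480 s = 10.69 h.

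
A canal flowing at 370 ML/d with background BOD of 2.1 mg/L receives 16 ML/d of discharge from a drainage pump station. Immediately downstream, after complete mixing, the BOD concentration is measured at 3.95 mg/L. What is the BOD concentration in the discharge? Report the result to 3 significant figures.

46.7 mg/L

Mass balance: 370.0·2.100 + 16.00·Cₑ = 386.0·3.950
→ Cₑ = (386.0·3.950 − 370.0·2.100) / 16.00 = 46.73 mg/L.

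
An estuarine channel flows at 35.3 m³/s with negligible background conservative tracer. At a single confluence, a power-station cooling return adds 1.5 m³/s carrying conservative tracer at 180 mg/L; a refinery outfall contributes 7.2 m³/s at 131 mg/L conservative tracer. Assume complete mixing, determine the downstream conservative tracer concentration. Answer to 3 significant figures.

27.6 mg/L

Mixed concentration C = ΣQC/ΣQ = (35.30·0 + 1.500·180.0 + 7.200·131.0) / 44.00 = 1213/44.00 = 27.57 mg/L.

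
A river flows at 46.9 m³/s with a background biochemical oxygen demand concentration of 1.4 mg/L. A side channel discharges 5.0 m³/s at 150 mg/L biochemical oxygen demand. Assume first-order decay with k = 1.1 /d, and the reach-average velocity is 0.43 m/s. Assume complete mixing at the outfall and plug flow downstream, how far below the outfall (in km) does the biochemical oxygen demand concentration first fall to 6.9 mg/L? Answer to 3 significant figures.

Mixed concentration C = ΣQC/ΣQ = (46.90·1.400 + 5.000·150.0) / 51.90 = 815.7/51.90 = 15.72 mg/L.
Set 15.72·exp(−k·t) = 6.9 → t = ln(15.72/6.9)/k = 64660 s = 17.96 h.
Distance = v·t = 0.43·64660 = 27800 m = 27.80 km.

27.8 km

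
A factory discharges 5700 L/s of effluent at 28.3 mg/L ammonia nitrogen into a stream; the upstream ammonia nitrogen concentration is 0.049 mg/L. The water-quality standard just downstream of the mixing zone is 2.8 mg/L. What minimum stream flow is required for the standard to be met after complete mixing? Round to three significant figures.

Set C_mix = 2.8: (Q·0.04900 + 5700·28.30) / (Q + 5700) = 2.8
→ Q = 5700·(28.30 − 2.8)/(2.8 − 0.04900) = 52840 L/s.

52800 L/s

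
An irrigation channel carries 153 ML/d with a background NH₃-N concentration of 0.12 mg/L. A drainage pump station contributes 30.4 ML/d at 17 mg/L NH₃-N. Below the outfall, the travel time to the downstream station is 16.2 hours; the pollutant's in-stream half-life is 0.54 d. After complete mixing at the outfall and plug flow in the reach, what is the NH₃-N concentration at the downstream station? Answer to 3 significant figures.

1.23 mg/L

Mixed concentration C = ΣQC/ΣQ = (153.0·0.1200 + 30.40·17.00) / 183.4 = 535.2/183.4 = 2.918 mg/L.
Half-life 0.54 d → k = ln 2 / 0.54 = 1.284 d⁻¹.
Applying C = C₀e^(−kt): 2.918 × 0.4204 = 1.227 mg/L.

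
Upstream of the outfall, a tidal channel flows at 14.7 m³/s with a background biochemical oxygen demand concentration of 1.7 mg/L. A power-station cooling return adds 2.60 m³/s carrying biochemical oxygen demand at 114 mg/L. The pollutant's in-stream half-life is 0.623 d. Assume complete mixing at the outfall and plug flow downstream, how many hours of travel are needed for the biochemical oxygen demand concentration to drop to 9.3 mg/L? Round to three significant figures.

Mixed concentration C = ΣQC/ΣQ = (14.70·1.700 + 2.600·114.0) / 17.30 = 321.4/17.30 = 18.58 mg/L.
Half-life 0.623 d → k = ln 2 / 0.623 = 1.113 d⁻¹.
18.58·exp(−k·t) = 9.3 → t = ln(18.58/9.3)/k = 53730 s = 14.93 h.

14.9 h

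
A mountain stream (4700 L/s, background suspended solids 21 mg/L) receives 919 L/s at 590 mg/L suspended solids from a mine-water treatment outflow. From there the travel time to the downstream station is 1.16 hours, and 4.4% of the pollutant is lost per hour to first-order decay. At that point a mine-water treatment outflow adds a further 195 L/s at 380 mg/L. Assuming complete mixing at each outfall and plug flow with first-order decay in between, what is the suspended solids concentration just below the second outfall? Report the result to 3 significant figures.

Mixed concentration C = ΣQC/ΣQ = (4700·21.00 + 919.0·590.0) / 5619 = 640900/5619 = 114.1 mg/L; combined flow 5619 L/s.
4.4%/h lost → k = −ln(1 − 0.044) = 0.04500 h⁻¹.
After decay, C = 114.1 × e^(−kt) = 114.1 × 0.9491 = 108.3 mg/L.
Second outfall: C = (5619·108.3 + 195.0·380.0)/5814 = 117.4 mg/L.

117 mg/L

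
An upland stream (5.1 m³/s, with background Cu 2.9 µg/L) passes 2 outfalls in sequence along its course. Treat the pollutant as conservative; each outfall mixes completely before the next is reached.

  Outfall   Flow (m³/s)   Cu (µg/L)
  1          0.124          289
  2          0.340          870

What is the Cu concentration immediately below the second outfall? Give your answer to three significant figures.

62.3 µg/L

Below outfall 1: Q → 5.224 m³/s, C = (5.100·2.900 + 0.1240·289.0)/5.224 = 9.691 µg/L.
Below outfall 2: Q → 5.564 m³/s, C = (5.224·9.691 + 0.3400·870.0)/5.564 = 62.26 µg/L.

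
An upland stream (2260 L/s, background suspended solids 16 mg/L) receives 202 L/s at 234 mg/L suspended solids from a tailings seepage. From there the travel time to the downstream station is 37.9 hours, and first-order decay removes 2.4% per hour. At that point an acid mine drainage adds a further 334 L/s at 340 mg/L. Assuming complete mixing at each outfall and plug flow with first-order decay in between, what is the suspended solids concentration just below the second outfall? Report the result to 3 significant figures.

52.5 mg/L

Mixed concentration C = ΣQC/ΣQ = (2260·16.00 + 202.0·234.0) / 2462 = 83430/2462 = 33.89 mg/L; combined flow 2462 L/s.
2.4%/h lost → k = −ln(1 − 0.024) = 0.02429 h⁻¹.
Applying C = C₀e^(−kt): 33.89 × 0.3982 = 13.49 mg/L.
At the second outfall, C = (2462·13.49 + 334.0·340.0) / (2462 + 334.0) = 52.50 mg/L.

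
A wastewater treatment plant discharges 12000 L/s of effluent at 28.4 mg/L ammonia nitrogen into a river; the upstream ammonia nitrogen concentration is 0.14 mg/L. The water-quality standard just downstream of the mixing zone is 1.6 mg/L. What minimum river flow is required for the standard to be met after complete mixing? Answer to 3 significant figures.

220000 L/s

Set C_mix = 1.6: (Q·0.1400 + 12000·28.40) / (Q + 12000) = 1.6
→ Q = 12000·(28.40 − 1.6)/(1.6 − 0.1400) = 220300 L/s.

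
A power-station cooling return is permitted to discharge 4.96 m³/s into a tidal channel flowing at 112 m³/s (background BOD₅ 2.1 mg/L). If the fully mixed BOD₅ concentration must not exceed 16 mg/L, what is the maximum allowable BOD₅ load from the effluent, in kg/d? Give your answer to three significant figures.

Mass balance at the limit: 112.0·2.100 + 4.960·Cₑ = 117.0·16 → Cₑ = 329.9 mg/L.
Load = 4.960 m³/s × 329.9 g/m³ × 86 400 s/d = 141400 kg/d.

141000 kg/d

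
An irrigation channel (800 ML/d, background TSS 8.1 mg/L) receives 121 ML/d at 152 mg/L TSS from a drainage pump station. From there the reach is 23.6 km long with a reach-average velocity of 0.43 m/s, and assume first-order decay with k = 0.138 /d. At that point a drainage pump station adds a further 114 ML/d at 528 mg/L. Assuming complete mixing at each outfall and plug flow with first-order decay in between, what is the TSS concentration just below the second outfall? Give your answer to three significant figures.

Mixed concentration C = ΣQC/ΣQ = (800.0·8.100 + 121.0·152.0) / 921.0 = 24870/921.0 = 27.01 mg/L; combined flow 921.0 ML/d.
Travel time t = 23.6·1000 / 0.43 = 54880 s = 15.25 h.
First-order decay: C = 27.01·exp(−k·t) = 27.01·0.9161 = 24.74 mg/L.
Second outfall: C = (921.0·24.74 + 114.0·528.0)/1035 = 80.17 mg/L.

80.2 mg/L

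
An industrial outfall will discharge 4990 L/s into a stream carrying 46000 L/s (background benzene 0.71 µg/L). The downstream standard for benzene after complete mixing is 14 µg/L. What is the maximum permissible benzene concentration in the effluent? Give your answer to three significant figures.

137 µg/L

At the limit, (Qr·Cr + Qe·Cₑ)/(Qr + Qe) = 14:
Cₑ = (50990·14 − 46000·0.7100) / 4990 = 136.5 µg/L.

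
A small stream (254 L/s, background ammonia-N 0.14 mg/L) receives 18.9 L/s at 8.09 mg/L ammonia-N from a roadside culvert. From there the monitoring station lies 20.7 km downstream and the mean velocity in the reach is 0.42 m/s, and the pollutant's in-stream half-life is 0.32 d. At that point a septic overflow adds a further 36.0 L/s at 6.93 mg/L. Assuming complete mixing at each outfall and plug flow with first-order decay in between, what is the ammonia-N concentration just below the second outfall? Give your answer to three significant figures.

0.985 mg/L

Mass balance: C = (254.0·0.1400 + 18.90·8.090) / 272.9 = 188.5/272.9 = 0.6906 mg/L; combined flow 272.9 L/s.
Travel time t = 20.7·1000 / 0.42 = 49290 s = 13.69 h.
Half-life 0.32 d → k = ln 2 / 0.32 = 2.166 d⁻¹.
After decay, C = 0.6906 × e^(−kt) = 0.6906 × 0.2907 = 0.2007 mg/L.
At the second outfall, C = (272.9·0.2007 + 36.00·6.930) / (272.9 + 36.00) = 0.9850 mg/L.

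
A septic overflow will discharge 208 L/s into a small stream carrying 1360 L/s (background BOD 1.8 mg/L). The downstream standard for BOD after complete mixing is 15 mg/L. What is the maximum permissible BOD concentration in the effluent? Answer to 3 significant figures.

101 mg/L

At the limit, (Qr·Cr + Qe·Cₑ)/(Qr + Qe) = 15:
Cₑ = (1568·15 − 1360·1.800) / 208.0 = 101.3 mg/L.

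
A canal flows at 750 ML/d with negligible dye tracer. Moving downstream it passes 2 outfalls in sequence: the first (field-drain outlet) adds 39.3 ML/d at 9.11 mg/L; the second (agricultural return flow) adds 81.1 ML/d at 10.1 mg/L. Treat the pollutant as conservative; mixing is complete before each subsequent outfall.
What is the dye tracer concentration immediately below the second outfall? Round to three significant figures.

Outfall 1: combined Q = 789.3 ML/d; C = (750.0·0 + 39.30·9.110)/789.3 = 0.4536 mg/L.
Outfall 2: combined Q = 870.4 ML/d; C = (789.3·0.4536 + 81.10·10.10)/870.4 = 1.352 mg/L.

1.35 mg/L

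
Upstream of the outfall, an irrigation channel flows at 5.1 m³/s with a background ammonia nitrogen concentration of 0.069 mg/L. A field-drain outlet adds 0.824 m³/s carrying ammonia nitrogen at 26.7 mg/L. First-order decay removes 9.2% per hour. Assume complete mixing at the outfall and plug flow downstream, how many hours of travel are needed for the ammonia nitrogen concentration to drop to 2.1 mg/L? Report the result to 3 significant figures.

6.07 h

Mixed concentration C = ΣQC/ΣQ = (5.100·0.06900 + 0.8240·26.70) / 5.924 = 22.35/5.924 = 3.773 mg/L.
9.2%/h lost → k = −ln(1 − 0.092) = 0.09651 h⁻¹.
3.773·exp(−k·t) = 2.1 → t = ln(3.773/2.1)/k = 21860 s = 6.072 h.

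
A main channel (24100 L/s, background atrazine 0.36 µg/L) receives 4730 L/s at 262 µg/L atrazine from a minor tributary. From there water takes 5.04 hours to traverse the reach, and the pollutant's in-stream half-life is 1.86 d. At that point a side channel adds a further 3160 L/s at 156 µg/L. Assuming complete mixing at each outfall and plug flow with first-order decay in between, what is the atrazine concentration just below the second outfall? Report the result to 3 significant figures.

Flow-weighted average: C = (24100·0.3600 + 4730·262.0) / 28830 = 1248000/28830 = 43.29 µg/L; combined flow 28830 L/s.
Half-life 1.86 d → k = ln 2 / 1.86 = 0.3727 d⁻¹.
Applying C = C₀e^(−kt): 43.29 × 0.9247 = 40.03 µg/L.
At the second outfall, C = (28830·40.03 + 3160·156.0) / (28830 + 3160) = 51.48 µg/L.

51.5 µg/L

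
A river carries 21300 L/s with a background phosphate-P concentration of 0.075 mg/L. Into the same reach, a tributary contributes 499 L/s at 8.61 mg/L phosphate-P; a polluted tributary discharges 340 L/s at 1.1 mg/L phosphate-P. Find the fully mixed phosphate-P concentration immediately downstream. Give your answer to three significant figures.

0.283 mg/L

Flow-weighted average: C = (21300·0.07500 + 499.0·8.610 + 340.0·1.100) / 22140 = 6268/22140 = 0.2831 mg/L.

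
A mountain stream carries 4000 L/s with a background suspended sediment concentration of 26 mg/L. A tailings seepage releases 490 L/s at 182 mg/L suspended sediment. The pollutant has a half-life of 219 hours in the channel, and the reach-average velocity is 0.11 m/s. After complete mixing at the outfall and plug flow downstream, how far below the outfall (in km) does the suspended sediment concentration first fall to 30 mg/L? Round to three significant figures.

After mixing, C = (4000·26.00 + 490.0·182.0) / 4490 = 193200/4490 = 43.02 mg/L.
Half-life 219 h → k = ln 2 / 219 = 0.003165 h⁻¹ = 0.07596 d⁻¹.
Set 43.02·exp(−k·t) = 30 → t = ln(43.02/30)/k = 410100 s = 113.9 h.
Distance = v·t = 0.11·410100 = 45110 m = 45.11 km.

45.1 km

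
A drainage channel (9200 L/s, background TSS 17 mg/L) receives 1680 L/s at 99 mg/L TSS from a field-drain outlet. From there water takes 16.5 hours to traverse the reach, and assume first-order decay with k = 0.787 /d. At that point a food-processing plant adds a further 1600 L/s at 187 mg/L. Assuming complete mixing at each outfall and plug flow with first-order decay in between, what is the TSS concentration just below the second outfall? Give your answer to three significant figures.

Conservation of mass: C = (9200·17.00 + 1680·99.00) / 10880 = 322700/10880 = 29.66 mg/L; combined flow 10880 L/s.
After decay, C = 29.66 × e^(−kt) = 29.66 × 0.5821 = 17.27 mg/L.
Second outfall: C = (10880·17.27 + 1600·187.0)/12480 = 39.03 mg/L.

39.0 mg/L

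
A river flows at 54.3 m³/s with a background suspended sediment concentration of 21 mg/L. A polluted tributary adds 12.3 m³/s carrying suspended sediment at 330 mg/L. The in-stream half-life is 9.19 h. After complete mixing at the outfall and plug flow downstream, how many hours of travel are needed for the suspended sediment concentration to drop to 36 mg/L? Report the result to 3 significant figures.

Flow-weighted average: C = (54.30·21.00 + 12.30·330.0) / 66.60 = 5199/66.60 = 78.07 mg/L.
Half-life 9.19 h → k = ln 2 / 9.19 = 0.07542 h⁻¹ = 1.810 d⁻¹.
78.07·exp(−k·t) = 36 → t = ln(78.07/36)/k = 36950 s = 10.26 h.

10.3 h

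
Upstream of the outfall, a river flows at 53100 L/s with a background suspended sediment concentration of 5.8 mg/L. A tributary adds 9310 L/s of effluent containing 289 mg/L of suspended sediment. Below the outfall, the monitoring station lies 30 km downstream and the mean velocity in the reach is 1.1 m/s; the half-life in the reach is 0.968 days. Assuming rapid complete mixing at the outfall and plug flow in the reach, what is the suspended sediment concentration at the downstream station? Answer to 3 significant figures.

38.3 mg/L

Conservation of mass: C = (53100·5.800 + 9310·289.0) / 62410 = 2999000/62410 = 48.05 mg/L.
Travel time t = 30·1000 / 1.1 = 27270 s = 7.576 h.
Half-life 0.968 d → k = ln 2 / 0.968 = 0.7161 d⁻¹.
Applying C = C₀e^(−kt): 48.05 × 0.7977 = 38.33 mg/L.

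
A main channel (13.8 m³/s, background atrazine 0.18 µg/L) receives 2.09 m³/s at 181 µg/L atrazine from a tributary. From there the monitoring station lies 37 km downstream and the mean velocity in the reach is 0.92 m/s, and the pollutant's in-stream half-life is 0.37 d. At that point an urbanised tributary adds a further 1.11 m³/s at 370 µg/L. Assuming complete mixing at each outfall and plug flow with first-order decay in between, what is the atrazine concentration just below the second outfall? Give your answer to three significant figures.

Conservation of mass: C = (13.80·0.1800 + 2.090·181.0) / 15.89 = 380.8/15.89 = 23.96 µg/L; combined flow 15.89 m³/s.
Travel time t = 37·1000 / 0.92 = 40220 s = 11.17 h.
Half-life 0.37 d → k = ln 2 / 0.37 = 1.873 d⁻¹.
After decay, C = 23.96 × e^(−kt) = 23.96 × 0.4181 = 10.02 µg/L.
Second outfall: C = (15.89·10.02 + 1.110·370.0)/17.00 = 33.52 µg/L.

33.5 µg/L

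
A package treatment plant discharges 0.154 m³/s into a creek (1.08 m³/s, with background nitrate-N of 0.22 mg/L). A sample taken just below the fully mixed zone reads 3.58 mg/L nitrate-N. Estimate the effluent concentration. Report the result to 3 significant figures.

Mass balance: 1.080·0.2200 + 0.1540·Cₑ = 1.234·3.580
→ Cₑ = (1.234·3.580 − 1.080·0.2200) / 0.1540 = 27.14 mg/L.

27.1 mg/L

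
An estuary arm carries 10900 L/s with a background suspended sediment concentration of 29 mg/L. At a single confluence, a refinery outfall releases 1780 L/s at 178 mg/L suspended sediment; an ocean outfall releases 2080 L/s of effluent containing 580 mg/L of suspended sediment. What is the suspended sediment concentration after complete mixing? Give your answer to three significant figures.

Mixed concentration C = ΣQC/ΣQ = (10900·29.00 + 1780·178.0 + 2080·580.0) / 14760 = 1839000/14760 = 124.6 mg/L.

125 mg/L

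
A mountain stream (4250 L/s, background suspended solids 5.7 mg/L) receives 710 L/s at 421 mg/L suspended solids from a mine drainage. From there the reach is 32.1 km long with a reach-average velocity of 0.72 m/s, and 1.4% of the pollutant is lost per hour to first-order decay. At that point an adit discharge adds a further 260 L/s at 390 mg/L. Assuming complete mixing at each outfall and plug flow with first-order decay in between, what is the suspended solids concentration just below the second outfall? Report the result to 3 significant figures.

71.4 mg/L

Mass balance: C = (4250·5.700 + 710.0·421.0) / 4960 = 323100/4960 = 65.15 mg/L; combined flow 4960 L/s.
Travel time t = 32.1·1000 / 0.72 = 44580 s = 12.38 h.
1.4%/h lost → k = −ln(1 − 0.014) = 0.01410 h⁻¹.
Decay over the reach: 65.15·exp(−kt) = 65.15·0.8398 = 54.71 mg/L.
At the second outfall, C = (4960·54.71 + 260.0·390.0) / (4960 + 260.0) = 71.41 mg/L.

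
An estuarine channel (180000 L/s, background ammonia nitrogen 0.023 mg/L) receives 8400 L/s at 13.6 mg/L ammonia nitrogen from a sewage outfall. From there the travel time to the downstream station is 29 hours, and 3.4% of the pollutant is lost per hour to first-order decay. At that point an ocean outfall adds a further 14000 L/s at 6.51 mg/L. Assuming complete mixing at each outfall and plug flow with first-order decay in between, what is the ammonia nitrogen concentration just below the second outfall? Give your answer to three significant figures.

0.665 mg/L

After mixing, C = (180000·0.02300 + 8400·13.60) / 188400 = 118400/188400 = 0.6283 mg/L; combined flow 188400 L/s.
3.4%/h lost → k = −ln(1 − 0.034) = 0.03459 h⁻¹.
After decay, C = 0.6283 × e^(−kt) = 0.6283 × 0.3667 = 0.2304 mg/L.
At the second outfall, C = (188400·0.2304 + 14000·6.510) / (188400 + 14000) = 0.6648 mg/L.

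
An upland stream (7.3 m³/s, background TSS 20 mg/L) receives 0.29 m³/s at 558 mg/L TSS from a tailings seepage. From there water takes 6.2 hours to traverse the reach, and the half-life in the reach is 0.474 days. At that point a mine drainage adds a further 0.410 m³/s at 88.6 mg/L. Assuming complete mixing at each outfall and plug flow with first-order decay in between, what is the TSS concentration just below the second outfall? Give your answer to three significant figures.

30.9 mg/L

Flow-weighted average: C = (7.300·20.00 + 0.2900·558.0) / 7.590 = 307.8/7.590 = 40.56 mg/L; combined flow 7.590 m³/s.
Half-life 0.474 d → k = ln 2 / 0.474 = 1.462 d⁻¹.
Decay over the reach: 40.56·exp(−kt) = 40.56·0.6854 = 27.80 mg/L.
Second outfall: C = (7.590·27.80 + 0.4100·88.60)/8.000 = 30.91 mg/L.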